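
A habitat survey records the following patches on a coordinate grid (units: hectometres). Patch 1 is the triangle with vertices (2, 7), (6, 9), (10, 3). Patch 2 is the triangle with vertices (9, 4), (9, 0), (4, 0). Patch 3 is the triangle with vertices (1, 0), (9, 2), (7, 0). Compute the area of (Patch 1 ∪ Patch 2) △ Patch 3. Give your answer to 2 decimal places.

|Patch 1 ∪ Patch 2| = 25.9038.
|(Patch 1 ∪ Patch 2) ∩ Patch 3| = 4.3636.
|(Patch 1 ∪ Patch 2) △ Patch 3| = 25.9038 + 6 − 8.7273 = 23.18.

23.18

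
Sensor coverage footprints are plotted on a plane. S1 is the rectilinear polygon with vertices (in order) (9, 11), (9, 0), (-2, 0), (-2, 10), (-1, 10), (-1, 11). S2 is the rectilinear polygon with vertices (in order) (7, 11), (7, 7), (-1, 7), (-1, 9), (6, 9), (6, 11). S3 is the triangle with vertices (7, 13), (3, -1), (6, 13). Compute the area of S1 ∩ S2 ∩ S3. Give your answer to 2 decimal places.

1.61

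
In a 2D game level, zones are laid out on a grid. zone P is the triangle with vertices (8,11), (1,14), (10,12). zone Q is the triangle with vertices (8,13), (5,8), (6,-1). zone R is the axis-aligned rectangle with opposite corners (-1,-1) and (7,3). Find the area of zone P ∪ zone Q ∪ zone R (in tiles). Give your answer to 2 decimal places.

51.84

By inclusion–exclusion:
Individual areas: |zone P| = 6.5, |zone Q| = 16, |zone R| = 32.
|zone P∩zone Q| = 0.625.
|zone P∩zone R| = 0.
|zone Q∩zone R| = 2.0317.
|zone P∩zone Q∩zone R| = 0.
|zone P ∪ zone Q ∪ zone R| = 54.5 − 2.6567 + 0 = 51.84.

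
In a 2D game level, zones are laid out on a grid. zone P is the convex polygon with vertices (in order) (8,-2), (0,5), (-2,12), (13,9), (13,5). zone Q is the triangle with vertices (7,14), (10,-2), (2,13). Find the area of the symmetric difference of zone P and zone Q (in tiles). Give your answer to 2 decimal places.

|zone P| = 121, |zone Q| = 41.5, |zone P∩zone Q| = 26.4459.
|zone P △ zone Q| = |zone P| + |zone Q| − 2·|zone P∩zone Q| = 121 + 41.5 − 52.8918 = 109.61.

109.61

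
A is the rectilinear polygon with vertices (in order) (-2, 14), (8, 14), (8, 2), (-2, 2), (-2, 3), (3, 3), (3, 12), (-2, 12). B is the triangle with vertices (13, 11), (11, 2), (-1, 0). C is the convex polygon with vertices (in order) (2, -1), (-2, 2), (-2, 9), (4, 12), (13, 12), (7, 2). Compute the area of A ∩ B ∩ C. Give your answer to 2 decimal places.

The intersection is the polygon with vertices (1.546,2), (2.818,3), (3,3), (3,3.143), (8,7.071), (8,3.667), (7,2).
By the shoelace formula its area is 15.52.

15.52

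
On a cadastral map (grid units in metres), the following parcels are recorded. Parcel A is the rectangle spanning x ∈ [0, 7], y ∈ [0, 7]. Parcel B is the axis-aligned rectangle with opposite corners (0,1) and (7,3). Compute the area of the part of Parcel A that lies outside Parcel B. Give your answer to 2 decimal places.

|Parcel A∩Parcel B|: x∈[0,7], y∈[1,3] → 7·2 = 14.
|Parcel A| = 49.
|Parcel A ∖ Parcel B| = |Parcel A| − |Parcel A∩Parcel B| = 49 − 14 = 35.00.

35.00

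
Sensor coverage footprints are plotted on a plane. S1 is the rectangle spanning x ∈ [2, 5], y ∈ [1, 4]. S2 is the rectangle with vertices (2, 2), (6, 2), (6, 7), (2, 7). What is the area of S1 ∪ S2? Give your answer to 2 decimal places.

By inclusion–exclusion:
Individual areas: |S1| = 9, |S2| = 20.
|S1∩S2|: x∈[2,5], y∈[2,4] → 3·2 = 6.
|S1 ∪ S2| = 29 − 6 = 23.00.

23.00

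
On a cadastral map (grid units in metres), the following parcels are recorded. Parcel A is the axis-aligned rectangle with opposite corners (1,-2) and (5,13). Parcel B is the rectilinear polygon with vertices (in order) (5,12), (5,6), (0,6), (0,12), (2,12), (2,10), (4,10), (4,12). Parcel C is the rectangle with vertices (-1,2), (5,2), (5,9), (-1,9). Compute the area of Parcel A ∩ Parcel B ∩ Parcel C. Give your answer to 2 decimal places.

12.00

The intersection is the polygon with vertices (1,6), (1,9), (5,9), (5,6).
By the shoelace formula its area is 12.00.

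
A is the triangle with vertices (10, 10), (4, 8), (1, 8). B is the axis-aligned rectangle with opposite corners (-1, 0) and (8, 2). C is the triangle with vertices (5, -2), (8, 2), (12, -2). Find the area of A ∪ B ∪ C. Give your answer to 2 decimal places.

33.50

By inclusion–exclusion:
Individual areas: |A| = 3, |B| = 18, |C| = 14.
|A∩B| = 0.
|A∩C| = 0.
|B∩C| = 1.5.
|A∩B∩C| = 0.
|A ∪ B ∪ C| = 35 − 1.5 + 0 = 33.50.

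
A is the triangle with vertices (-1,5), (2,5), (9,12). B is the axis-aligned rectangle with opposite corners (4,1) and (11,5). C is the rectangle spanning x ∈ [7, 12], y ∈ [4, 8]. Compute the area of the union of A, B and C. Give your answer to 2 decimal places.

54.50

By inclusion–exclusion:
Individual areas: |A| = 10.5, |B| = 28, |C| = 20.
|A∩B| = 0.
|A∩C| = 0.
|B∩C|: x∈[7,11], y∈[4,5] → 4·1 = 4.
|A∩B∩C| = 0.
|A ∪ B ∪ C| = 58.5 − 4 + 0 = 54.50.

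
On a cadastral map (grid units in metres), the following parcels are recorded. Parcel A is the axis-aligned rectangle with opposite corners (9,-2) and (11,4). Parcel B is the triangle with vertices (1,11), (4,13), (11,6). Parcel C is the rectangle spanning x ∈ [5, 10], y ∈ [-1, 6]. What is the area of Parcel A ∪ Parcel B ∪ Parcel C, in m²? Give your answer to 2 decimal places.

59.50

By inclusion–exclusion:
Individual areas: |Parcel A| = 12, |Parcel B| = 17.5, |Parcel C| = 35.
|Parcel A∩Parcel B| = 0.
|Parcel A∩Parcel C|: x∈[9,10], y∈[-1,4] → 1·5 = 5.
|Parcel B∩Parcel C| = 0.
|Parcel A∩Parcel B∩Parcel C| = 0.
|Parcel A ∪ Parcel B ∪ Parcel C| = 64.5 − 5 + 0 = 59.50.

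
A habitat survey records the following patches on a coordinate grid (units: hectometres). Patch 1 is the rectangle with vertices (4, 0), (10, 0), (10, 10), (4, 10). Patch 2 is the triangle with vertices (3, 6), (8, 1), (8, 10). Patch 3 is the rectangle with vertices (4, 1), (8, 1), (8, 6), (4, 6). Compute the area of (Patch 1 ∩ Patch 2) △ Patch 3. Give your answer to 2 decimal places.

17.60

|Patch 1 ∩ Patch 2| = 21.6.
|(Patch 1 ∩ Patch 2) ∩ Patch 3| = 12.
|(Patch 1 ∩ Patch 2) △ Patch 3| = 21.6 + 20 − 24 = 17.60.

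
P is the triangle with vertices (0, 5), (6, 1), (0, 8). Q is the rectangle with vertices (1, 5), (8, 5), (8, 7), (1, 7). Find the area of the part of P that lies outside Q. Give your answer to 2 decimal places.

7.56

|P| = 9, |P∩Q| = 1.4405.
|P ∖ Q| = |P| − |P∩Q| = 9 − 1.4405 = 7.56.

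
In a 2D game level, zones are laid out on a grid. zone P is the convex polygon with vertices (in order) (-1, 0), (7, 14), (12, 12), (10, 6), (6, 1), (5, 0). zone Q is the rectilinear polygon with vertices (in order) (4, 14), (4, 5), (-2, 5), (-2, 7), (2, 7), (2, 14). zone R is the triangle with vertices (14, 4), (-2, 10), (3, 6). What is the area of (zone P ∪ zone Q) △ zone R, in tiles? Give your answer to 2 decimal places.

104.30

|zone P ∪ zone Q| = 110.4821.
|(zone P ∪ zone Q) ∩ zone R| = 11.5908.
|(zone P ∪ zone Q) △ zone R| = 110.4821 + 17 − 23.1816 = 104.30.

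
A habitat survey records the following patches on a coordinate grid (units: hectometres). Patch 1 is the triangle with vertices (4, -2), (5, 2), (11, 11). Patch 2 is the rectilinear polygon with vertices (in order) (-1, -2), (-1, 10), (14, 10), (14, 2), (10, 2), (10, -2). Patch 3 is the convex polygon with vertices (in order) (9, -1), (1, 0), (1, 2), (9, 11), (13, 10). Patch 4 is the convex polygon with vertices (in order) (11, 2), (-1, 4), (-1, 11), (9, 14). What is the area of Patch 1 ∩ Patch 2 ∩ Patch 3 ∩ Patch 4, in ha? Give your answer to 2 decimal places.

The intersection is the polygon with vertices (6.553,2.741), (5.6,2.9), (9.8,9.2), (9.854,8.873).
By the shoelace formula its area is 4.04.

4.04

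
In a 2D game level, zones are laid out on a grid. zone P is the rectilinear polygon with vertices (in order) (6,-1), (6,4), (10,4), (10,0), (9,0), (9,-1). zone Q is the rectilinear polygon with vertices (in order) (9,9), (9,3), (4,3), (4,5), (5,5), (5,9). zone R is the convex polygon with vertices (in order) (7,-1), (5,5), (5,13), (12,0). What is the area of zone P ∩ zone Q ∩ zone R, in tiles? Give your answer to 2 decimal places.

The intersection is the polygon with vertices (9,4), (9,3), (6,3), (6,4).
By the shoelace formula its area is 3.00.

3.00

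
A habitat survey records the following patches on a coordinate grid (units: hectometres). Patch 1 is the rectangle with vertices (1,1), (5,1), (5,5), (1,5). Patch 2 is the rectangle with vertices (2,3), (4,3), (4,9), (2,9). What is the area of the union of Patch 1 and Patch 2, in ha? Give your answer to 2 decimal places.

By inclusion–exclusion:
Individual areas: |Patch 1| = 16, |Patch 2| = 12.
|Patch 1∩Patch 2|: x∈[2,4], y∈[3,5] → 2·2 = 4.
|Patch 1 ∪ Patch 2| = 28 − 4 = 24.00.

24.00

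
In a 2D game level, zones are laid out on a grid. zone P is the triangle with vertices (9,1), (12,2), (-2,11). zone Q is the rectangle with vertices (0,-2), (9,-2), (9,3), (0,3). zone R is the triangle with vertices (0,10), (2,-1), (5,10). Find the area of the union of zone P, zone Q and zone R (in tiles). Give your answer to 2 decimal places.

82.96

By inclusion–exclusion:
Individual areas: |zone P| = 20.5, |zone Q| = 45, |zone R| = 27.5.
|zone P∩zone Q| = 2.2.
|zone P∩zone R| = 4.2034.
|zone Q∩zone R| = 3.6364.
|zone P∩zone Q∩zone R| = 0.
|zone P ∪ zone Q ∪ zone R| = 93 − 10.0398 + 0 = 82.96.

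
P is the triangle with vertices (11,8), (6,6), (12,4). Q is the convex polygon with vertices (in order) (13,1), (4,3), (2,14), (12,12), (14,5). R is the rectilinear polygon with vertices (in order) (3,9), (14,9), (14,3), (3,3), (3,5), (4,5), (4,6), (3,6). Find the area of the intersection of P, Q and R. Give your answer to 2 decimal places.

The intersection is the polygon with vertices (6,6), (11,8), (12,4).
By the shoelace formula its area is 11.00.

11.00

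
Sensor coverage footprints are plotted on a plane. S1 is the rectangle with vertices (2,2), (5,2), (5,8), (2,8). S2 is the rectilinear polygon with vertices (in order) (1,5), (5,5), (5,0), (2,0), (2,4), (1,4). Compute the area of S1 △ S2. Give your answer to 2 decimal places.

16.00

|S1| = 18, |S2| = 16, |S1∩S2| = 9.
|S1 △ S2| = |S1| + |S2| − 2·|S1∩S2| = 18 + 16 − 18 = 16.00.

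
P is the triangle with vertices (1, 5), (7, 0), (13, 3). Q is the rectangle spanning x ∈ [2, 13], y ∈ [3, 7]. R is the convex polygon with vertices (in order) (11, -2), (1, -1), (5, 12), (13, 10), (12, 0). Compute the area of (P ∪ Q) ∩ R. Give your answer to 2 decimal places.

The region (P ∪ Q) ∩ R is the polygon with vertices (12.7,7), (12.263,2.632), (7,0), (3.4,3), (2.231,3), (3.462,7).
By the shoelace formula its area is 52.89.

52.89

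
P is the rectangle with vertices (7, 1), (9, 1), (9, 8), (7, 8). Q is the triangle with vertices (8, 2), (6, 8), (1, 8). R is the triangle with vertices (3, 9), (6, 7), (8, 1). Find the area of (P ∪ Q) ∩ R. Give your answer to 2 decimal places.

6.52

The region (P ∪ Q) ∩ R is the polygon with vertices (7,2.857), (6.654,3.154), (3.625,8), (4.5,8), (6,7), (8,1), (7,2.6).
By the shoelace formula its area is 6.52.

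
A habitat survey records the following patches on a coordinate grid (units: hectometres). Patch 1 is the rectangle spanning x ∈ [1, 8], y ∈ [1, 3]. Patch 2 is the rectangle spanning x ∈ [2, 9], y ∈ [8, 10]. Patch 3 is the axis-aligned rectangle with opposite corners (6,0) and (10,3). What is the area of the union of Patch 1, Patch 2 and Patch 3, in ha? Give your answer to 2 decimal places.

By inclusion–exclusion:
Individual areas: |Patch 1| = 14, |Patch 2| = 14, |Patch 3| = 12.
|Patch 1∩Patch 2| = 0 (no overlap).
|Patch 1∩Patch 3|: x∈[6,8], y∈[1,3] → 2·2 = 4.
|Patch 2∩Patch 3| = 0 (no overlap).
|Patch 1∩Patch 2∩Patch 3| = 0.
|Patch 1 ∪ Patch 2 ∪ Patch 3| = 40 − 4 + 0 = 36.00.

36.00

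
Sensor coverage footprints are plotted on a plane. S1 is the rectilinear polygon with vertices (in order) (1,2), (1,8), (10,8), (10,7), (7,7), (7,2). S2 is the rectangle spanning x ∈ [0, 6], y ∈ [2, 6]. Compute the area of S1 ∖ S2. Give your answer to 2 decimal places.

|S1| = 39, |S1∩S2| = 20.
|S1 ∖ S2| = |S1| − |S1∩S2| = 39 − 20 = 19.00.

19.00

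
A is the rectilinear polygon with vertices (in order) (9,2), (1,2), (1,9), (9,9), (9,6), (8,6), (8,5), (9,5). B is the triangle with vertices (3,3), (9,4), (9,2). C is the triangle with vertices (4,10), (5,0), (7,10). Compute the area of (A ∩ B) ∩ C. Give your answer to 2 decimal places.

The region (A ∩ B) ∩ C is the polygon with vertices (4.729,2.712), (4.672,3.279), (5.69,3.448), (5.516,2.581).
By the shoelace formula its area is 0.65.

0.65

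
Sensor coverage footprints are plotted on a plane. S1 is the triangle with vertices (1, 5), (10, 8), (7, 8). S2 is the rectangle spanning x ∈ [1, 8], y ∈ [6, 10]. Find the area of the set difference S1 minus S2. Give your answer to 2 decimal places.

|S1| = 4.5, |S1∩S2| = 3.3333.
|S1 ∖ S2| = |S1| − |S1∩S2| = 4.5 − 3.3333 = 1.17.

1.17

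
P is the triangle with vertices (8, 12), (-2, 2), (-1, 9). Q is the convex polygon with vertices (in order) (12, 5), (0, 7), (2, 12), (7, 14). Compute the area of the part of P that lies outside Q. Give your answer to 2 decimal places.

13.78

|P| = 30, |P∩Q| = 16.2198.
|P ∖ Q| = |P| − |P∩Q| = 30 − 16.2198 = 13.78.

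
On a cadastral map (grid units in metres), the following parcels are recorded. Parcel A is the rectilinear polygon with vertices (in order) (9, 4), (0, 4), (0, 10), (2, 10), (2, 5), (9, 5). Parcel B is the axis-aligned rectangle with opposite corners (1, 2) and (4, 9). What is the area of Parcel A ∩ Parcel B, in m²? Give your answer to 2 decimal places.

The intersection is the polygon with vertices (1,4), (1,9), (2,9), (2,5), (4,5), (4,4).
By the shoelace formula its area is 7.00.

7.00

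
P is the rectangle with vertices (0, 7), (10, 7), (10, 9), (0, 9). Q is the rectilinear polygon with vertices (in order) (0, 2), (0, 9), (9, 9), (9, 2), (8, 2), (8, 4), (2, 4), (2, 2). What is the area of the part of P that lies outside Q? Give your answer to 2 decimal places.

|P| = 20, |P∩Q| = 18.
|P ∖ Q| = |P| − |P∩Q| = 20 − 18 = 2.00.

2.00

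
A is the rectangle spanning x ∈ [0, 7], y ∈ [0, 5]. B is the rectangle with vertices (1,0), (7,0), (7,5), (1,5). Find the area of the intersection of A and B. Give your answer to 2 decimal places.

30.00

|A∩B|: x∈[1,7], y∈[0,5] → 6·5 = 30.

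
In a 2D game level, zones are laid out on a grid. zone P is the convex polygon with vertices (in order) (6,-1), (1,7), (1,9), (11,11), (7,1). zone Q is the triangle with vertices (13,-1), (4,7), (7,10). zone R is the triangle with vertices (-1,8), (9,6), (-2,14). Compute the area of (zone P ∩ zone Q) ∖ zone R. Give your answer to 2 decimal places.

|zone P ∩ zone Q| = 16.2068.
|(zone P ∩ zone Q) ∩ zone R| = 4.5789.
|(zone P ∩ zone Q) ∖ zone R| = 16.2068 − 4.5789 = 11.63.

11.63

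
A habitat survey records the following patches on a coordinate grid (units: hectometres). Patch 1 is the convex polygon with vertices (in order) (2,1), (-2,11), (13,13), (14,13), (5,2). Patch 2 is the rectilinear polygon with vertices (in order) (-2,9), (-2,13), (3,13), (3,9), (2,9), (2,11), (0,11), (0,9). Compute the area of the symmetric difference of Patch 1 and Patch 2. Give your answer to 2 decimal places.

|Patch 1| = 97, |Patch 2| = 16, |Patch 1∩Patch 2| = 6.8667.
|Patch 1 △ Patch 2| = |Patch 1| + |Patch 2| − 2·|Patch 1∩Patch 2| = 97 + 16 − 13.7333 = 99.27.

99.27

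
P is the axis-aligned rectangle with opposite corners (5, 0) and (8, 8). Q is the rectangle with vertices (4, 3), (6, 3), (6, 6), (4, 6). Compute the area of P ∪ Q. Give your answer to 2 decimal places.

27.00

By inclusion–exclusion:
Individual areas: |P| = 24, |Q| = 6.
|P∩Q|: x∈[5,6], y∈[3,6] → 1·3 = 3.
|P ∪ Q| = 30 − 3 = 27.00.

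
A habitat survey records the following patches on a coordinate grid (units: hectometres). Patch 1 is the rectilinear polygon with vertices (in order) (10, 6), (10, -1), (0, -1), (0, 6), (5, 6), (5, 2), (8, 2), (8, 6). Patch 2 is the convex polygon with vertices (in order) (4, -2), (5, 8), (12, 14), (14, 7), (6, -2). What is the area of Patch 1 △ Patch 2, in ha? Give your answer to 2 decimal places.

100.19

|Patch 1| = 58, |Patch 2| = 85, |Patch 1∩Patch 2| = 21.4056.
|Patch 1 △ Patch 2| = |Patch 1| + |Patch 2| − 2·|Patch 1∩Patch 2| = 58 + 85 − 42.8111 = 100.19.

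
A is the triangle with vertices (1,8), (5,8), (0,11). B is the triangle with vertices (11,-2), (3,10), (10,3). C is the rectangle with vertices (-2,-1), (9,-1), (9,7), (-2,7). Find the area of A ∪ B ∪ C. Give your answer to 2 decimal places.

By inclusion–exclusion:
Individual areas: |A| = 6, |B| = 14, |C| = 88.
|A∩B| = 0.2222.
|A∩C| = 0.
|B∩C| = 7.5.
|A∩B∩C| = 0.
|A ∪ B ∪ C| = 108 − 7.7222 + 0 = 100.28.

100.28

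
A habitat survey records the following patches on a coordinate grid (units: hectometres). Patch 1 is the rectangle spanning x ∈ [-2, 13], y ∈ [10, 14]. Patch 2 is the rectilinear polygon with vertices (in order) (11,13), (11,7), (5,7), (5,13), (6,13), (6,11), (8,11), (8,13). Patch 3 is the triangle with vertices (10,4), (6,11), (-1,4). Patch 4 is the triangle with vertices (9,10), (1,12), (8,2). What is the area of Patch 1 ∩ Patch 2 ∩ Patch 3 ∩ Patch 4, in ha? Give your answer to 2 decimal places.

The intersection is the polygon with vertices (5.8,10.8), (6.167,10.708), (6.571,10), (5,10).
By the shoelace formula its area is 0.74.

0.74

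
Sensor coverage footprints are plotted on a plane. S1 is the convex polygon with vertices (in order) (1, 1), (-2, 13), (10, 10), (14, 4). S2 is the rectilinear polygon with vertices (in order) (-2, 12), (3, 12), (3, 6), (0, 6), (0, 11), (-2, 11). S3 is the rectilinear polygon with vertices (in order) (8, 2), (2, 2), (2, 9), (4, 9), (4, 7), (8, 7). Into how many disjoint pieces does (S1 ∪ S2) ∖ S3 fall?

(S1 ∪ S2) ∖ S3 is a single connected region.

1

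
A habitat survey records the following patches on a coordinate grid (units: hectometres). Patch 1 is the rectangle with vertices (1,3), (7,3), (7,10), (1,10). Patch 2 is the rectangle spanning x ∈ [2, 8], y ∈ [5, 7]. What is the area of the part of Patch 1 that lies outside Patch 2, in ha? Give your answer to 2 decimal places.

|Patch 1∩Patch 2|: x∈[2,7], y∈[5,7] → 5·2 = 10.
|Patch 1| = 42.
|Patch 1 ∖ Patch 2| = |Patch 1| − |Patch 1∩Patch 2| = 42 − 10 = 32.00.

32.00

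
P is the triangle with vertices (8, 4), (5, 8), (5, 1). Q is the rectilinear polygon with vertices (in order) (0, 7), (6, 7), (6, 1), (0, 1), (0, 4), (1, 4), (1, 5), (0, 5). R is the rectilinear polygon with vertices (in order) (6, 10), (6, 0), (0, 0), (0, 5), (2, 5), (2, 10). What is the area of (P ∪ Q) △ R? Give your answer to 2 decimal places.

27.29

|P ∪ Q| = 40.0417.
|(P ∪ Q) ∩ R| = 31.375.
|(P ∪ Q) △ R| = 40.0417 + 50 − 62.75 = 27.29.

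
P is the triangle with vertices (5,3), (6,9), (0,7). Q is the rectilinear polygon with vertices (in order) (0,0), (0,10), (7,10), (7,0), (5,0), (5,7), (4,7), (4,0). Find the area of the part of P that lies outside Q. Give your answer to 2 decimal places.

3.60

|P| = 17, |P∩Q| = 13.4.
|P ∖ Q| = |P| − |P∩Q| = 17 − 13.4 = 3.60.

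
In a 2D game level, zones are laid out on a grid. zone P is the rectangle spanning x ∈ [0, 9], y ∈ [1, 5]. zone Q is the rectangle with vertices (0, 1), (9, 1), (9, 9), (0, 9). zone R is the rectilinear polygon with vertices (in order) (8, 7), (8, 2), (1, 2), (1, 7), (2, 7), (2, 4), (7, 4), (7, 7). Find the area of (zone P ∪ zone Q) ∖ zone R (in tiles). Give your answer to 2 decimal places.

|zone P ∪ zone Q| = 72.
|(zone P ∪ zone Q) ∩ zone R| = 20.
|(zone P ∪ zone Q) ∖ zone R| = 72 − 20 = 52.00.

52.00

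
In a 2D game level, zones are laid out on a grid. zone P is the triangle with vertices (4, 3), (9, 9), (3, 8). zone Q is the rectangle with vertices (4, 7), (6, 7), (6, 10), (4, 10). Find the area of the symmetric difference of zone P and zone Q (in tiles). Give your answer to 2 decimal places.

|zone P| = 15.5, |zone Q| = 6, |zone P∩zone Q| = 2.6667.
|zone P △ zone Q| = |zone P| + |zone Q| − 2·|zone P∩zone Q| = 15.5 + 6 − 5.3333 = 16.17.

16.17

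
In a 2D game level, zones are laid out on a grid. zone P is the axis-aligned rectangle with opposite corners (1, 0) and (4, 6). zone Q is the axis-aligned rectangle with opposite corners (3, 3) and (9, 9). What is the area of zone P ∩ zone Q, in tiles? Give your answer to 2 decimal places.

3.00

|zone P∩zone Q|: x∈[3,4], y∈[3,6] → 1·3 = 3.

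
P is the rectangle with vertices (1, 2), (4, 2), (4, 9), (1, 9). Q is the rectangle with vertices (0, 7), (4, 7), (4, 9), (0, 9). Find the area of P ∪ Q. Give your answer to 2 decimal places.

23.00

By inclusion–exclusion:
Individual areas: |P| = 21, |Q| = 8.
|P∩Q|: x∈[1,4], y∈[7,9] → 3·2 = 6.
|P ∪ Q| = 29 − 6 = 23.00.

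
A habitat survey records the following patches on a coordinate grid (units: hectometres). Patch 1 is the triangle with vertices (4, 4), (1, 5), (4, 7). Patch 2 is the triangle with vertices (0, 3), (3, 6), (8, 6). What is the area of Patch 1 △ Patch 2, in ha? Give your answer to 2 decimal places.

6.60

|Patch 1| = 4.5, |Patch 2| = 7.5, |Patch 1∩Patch 2| = 2.6985.
|Patch 1 △ Patch 2| = |Patch 1| + |Patch 2| − 2·|Patch 1∩Patch 2| = 4.5 + 7.5 − 5.3971 = 6.60.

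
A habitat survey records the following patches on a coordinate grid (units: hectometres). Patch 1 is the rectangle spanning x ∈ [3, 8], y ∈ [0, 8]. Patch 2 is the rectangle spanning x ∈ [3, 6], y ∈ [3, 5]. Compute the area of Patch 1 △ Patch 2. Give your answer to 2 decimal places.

|Patch 1∩Patch 2|: x∈[3,6], y∈[3,5] → 3·2 = 6.
|Patch 1 △ Patch 2| = |Patch 1| + |Patch 2| − 2·|Patch 1∩Patch 2| = 40 + 6 − 12 = 34.00.

34.00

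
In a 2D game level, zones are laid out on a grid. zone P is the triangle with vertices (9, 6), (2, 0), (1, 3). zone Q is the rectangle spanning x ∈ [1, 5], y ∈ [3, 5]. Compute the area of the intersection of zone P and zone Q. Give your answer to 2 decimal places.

The intersection is the polygon with vertices (5,4.5), (5,3), (1,3).
By the shoelace formula its area is 3.00.

3.00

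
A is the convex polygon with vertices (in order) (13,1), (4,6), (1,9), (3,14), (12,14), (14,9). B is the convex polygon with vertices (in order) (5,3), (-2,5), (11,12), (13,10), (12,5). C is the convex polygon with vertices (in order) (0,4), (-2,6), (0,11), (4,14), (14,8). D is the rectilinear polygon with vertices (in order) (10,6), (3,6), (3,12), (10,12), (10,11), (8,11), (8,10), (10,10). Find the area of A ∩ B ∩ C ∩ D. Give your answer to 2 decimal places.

21.41

The intersection is the polygon with vertices (8,10.385), (8,10), (10,10), (10,6.857), (7,6), (4,6), (3,7), (3,7.692).
By the shoelace formula its area is 21.41.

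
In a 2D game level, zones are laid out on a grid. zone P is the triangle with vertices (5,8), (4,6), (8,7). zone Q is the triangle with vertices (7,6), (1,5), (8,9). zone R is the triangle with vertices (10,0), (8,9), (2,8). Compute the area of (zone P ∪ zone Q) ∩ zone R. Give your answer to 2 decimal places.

7.32

|zone P ∪ zone Q| = 9.0878.
|(zone P ∪ zone Q) ∩ zone R| = 7.32.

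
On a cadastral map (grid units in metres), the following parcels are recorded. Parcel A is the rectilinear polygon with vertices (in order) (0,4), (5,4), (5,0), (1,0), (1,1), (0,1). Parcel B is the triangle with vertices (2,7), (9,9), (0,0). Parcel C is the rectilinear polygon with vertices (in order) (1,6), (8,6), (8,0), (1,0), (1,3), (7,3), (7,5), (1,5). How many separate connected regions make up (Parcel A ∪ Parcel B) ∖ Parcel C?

(Parcel A ∪ Parcel B) ∖ Parcel C splits into 2 disjoint pieces (area 10.5714, area 9.6429).

2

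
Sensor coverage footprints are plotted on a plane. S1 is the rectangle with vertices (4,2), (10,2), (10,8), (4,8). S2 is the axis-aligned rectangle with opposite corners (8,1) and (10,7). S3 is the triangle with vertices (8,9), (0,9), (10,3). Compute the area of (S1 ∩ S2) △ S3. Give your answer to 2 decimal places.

25.73

|S1 ∩ S2| = 10.
|(S1 ∩ S2) ∩ S3| = 4.1333.
|(S1 ∩ S2) △ S3| = 10 + 24 − 8.2667 = 25.73.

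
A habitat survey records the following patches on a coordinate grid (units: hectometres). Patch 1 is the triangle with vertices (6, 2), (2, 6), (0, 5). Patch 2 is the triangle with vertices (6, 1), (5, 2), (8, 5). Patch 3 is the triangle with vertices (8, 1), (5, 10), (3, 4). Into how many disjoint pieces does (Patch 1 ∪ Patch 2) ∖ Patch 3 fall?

2

(Patch 1 ∪ Patch 2) ∖ Patch 3 splits into 2 disjoint pieces (area 5.8686, area 0.4).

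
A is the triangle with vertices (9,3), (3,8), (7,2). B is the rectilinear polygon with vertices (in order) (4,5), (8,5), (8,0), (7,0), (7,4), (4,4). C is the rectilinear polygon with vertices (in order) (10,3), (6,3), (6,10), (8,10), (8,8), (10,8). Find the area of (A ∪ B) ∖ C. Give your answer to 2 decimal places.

7.92

|A ∪ B| = 12.4.
|(A ∪ B) ∩ C| = 4.4833.
|(A ∪ B) ∖ C| = 12.4 − 4.4833 = 7.92.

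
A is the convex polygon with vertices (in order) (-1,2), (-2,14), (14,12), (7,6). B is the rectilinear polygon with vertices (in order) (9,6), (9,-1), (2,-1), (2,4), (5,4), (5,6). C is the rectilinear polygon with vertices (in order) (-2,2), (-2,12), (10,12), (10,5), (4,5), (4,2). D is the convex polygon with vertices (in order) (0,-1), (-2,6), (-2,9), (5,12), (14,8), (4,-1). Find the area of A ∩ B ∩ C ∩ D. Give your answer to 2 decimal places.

1.25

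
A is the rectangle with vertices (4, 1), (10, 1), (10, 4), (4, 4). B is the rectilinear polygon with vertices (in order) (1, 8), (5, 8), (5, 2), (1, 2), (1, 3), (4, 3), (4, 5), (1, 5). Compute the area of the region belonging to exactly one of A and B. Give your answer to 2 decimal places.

32.00

|A| = 18, |B| = 18, |A∩B| = 2.
|A △ B| = |A| + |B| − 2·|A∩B| = 18 + 18 − 4 = 32.00.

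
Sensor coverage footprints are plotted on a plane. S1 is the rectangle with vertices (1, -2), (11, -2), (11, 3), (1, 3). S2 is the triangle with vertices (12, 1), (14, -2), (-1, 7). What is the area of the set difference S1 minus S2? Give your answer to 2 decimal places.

44.03

|S1| = 50, |S1∩S2| = 5.9692.
|S1 ∖ S2| = |S1| − |S1∩S2| = 50 − 5.9692 = 44.03.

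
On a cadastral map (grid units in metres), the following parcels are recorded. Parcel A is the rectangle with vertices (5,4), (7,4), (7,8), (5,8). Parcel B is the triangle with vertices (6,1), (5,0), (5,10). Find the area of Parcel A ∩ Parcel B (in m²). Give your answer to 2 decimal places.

1.78

The intersection is the polygon with vertices (5.222,8), (5.667,4), (5,4), (5,8).
By the shoelace formula its area is 1.78.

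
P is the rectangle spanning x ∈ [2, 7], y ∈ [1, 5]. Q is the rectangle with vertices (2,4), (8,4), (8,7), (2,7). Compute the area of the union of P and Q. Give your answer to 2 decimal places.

33.00

By inclusion–exclusion:
Individual areas: |P| = 20, |Q| = 18.
|P∩Q|: x∈[2,7], y∈[4,5] → 5·1 = 5.
|P ∪ Q| = 38 − 5 = 33.00.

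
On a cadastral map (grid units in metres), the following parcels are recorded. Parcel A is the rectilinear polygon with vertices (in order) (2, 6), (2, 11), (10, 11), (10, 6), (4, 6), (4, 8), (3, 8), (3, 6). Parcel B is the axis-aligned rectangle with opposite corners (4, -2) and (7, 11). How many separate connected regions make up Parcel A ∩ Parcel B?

Parcel A ∩ Parcel B is a single connected region.

1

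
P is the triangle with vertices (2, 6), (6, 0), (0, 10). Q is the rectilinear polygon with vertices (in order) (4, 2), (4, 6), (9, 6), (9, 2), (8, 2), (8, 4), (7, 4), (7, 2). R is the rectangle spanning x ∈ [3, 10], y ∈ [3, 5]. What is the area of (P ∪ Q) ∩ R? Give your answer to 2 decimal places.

9.42

|P ∪ Q| = 19.8.
|(P ∪ Q) ∩ R| = 9.42.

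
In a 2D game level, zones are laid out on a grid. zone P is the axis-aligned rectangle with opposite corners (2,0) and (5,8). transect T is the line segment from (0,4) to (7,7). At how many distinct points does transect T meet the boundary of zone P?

2

The segment meets the boundary at (5,6.143), (2,4.857).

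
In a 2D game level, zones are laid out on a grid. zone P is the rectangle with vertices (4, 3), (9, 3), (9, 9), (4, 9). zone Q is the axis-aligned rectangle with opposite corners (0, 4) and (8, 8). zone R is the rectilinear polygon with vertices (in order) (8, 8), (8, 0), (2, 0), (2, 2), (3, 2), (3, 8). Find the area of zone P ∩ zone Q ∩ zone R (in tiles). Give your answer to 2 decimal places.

16.00

The intersection is the polygon with vertices (8,8), (8,4), (4,4), (4,8).
By the shoelace formula its area is 16.00.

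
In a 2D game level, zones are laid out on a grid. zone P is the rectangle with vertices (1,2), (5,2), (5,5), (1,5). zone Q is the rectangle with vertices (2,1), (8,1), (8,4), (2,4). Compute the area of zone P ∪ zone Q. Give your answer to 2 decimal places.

By inclusion–exclusion:
Individual areas: |zone P| = 12, |zone Q| = 18.
|zone P∩zone Q|: x∈[2,5], y∈[2,4] → 3·2 = 6.
|zone P ∪ zone Q| = 30 − 6 = 24.00.

24.00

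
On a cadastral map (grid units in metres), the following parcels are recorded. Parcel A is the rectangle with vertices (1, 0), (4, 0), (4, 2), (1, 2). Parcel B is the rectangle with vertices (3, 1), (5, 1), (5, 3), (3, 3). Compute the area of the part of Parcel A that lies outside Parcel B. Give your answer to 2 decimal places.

|Parcel A∩Parcel B|: x∈[3,4], y∈[1,2] → 1·1 = 1.
|Parcel A| = 6.
|Parcel A ∖ Parcel B| = |Parcel A| − |Parcel A∩Parcel B| = 6 − 1 = 5.00.

5.00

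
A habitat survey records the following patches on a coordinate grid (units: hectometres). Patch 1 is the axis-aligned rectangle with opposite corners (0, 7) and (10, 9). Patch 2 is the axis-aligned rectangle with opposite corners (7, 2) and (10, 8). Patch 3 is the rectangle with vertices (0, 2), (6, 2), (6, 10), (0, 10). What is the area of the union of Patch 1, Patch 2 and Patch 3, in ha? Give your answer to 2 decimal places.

71.00

By inclusion–exclusion:
Individual areas: |Patch 1| = 20, |Patch 2| = 18, |Patch 3| = 48.
|Patch 1∩Patch 2|: x∈[7,10], y∈[7,8] → 3·1 = 3.
|Patch 1∩Patch 3|: x∈[0,6], y∈[7,9] → 6·2 = 12.
|Patch 2∩Patch 3| = 0 (no overlap).
|Patch 1∩Patch 2∩Patch 3| = 0.
|Patch 1 ∪ Patch 2 ∪ Patch 3| = 86 − 15 + 0 = 71.00.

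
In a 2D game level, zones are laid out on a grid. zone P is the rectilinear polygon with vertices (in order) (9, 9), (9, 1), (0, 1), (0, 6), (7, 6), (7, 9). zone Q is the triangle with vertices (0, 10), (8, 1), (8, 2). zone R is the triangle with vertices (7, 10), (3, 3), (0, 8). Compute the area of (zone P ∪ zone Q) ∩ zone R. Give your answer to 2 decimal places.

The region (zone P ∪ zone Q) ∩ zone R is the polygon with vertices (3.556,6), (1.418,8.405), (1.556,8.444), (4,6), (4.714,6), (3,3), (1.2,6).
By the shoelace formula its area is 6.02.

6.02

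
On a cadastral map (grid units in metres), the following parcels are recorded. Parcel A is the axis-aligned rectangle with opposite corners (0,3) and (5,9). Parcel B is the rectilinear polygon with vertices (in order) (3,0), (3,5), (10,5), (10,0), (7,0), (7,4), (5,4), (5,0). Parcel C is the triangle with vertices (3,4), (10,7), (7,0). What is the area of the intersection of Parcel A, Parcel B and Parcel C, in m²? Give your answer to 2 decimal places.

2.36

The intersection is the polygon with vertices (4,3), (3,4), (5,4.857), (5,4), (5,3).
By the shoelace formula its area is 2.36.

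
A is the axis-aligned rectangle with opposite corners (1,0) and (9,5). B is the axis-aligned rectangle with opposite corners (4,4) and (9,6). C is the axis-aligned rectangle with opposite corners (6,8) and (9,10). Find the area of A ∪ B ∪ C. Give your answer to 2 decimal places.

By inclusion–exclusion:
Individual areas: |A| = 40, |B| = 10, |C| = 6.
|A∩B|: x∈[4,9], y∈[4,5] → 5·1 = 5.
|A∩C| = 0 (no overlap).
|B∩C| = 0 (no overlap).
|A∩B∩C| = 0.
|A ∪ B ∪ C| = 56 − 5 + 0 = 51.00.

51.00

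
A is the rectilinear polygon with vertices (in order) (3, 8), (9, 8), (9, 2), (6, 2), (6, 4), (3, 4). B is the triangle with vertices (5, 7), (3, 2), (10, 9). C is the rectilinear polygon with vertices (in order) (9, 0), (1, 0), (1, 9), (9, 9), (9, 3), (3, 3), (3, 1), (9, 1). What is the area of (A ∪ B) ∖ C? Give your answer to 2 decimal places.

3.60

|A ∪ B| = 31.95.
|(A ∪ B) ∩ C| = 28.35.
|(A ∪ B) ∖ C| = 31.95 − 28.35 = 3.60.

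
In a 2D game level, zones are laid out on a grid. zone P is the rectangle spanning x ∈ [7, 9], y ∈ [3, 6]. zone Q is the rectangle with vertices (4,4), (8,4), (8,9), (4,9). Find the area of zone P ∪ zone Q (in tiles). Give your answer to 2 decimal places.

24.00

By inclusion–exclusion:
Individual areas: |zone P| = 6, |zone Q| = 20.
|zone P∩zone Q|: x∈[7,8], y∈[4,6] → 1·2 = 2.
|zone P ∪ zone Q| = 26 − 2 = 24.00.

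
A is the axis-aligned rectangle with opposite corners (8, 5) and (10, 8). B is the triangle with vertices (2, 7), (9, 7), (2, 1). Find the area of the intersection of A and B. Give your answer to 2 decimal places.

0.43

The intersection is the polygon with vertices (8,7), (9,7), (8,6.143).
By the shoelace formula its area is 0.43.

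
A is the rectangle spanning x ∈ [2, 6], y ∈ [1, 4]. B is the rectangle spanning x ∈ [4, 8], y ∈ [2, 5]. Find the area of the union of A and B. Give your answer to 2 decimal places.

20.00

By inclusion–exclusion:
Individual areas: |A| = 12, |B| = 12.
|A∩B|: x∈[4,6], y∈[2,4] → 2·2 = 4.
|A ∪ B| = 24 − 4 = 20.00.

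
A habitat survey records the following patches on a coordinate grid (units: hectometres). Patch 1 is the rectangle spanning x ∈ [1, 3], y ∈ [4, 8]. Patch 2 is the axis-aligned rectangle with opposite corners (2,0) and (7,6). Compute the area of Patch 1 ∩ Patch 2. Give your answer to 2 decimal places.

2.00

|Patch 1∩Patch 2|: x∈[2,3], y∈[4,6] → 1·2 = 2.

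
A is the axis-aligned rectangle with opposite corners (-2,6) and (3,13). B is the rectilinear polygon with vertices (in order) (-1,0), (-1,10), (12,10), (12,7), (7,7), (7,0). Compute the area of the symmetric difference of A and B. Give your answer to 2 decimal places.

|A| = 35, |B| = 95, |A∩B| = 16.
|A △ B| = |A| + |B| − 2·|A∩B| = 35 + 95 − 32 = 98.00.

98.00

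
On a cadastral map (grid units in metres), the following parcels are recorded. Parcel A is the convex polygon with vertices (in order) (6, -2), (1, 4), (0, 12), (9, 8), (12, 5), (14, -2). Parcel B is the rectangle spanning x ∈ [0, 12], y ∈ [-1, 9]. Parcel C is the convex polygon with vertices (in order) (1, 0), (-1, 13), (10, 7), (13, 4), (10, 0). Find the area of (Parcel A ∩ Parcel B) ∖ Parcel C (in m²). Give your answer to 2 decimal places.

10.96

|Parcel A ∩ Parcel B| = 92.5208.
|(Parcel A ∩ Parcel B) ∩ Parcel C| = 81.5625.
|(Parcel A ∩ Parcel B) ∖ Parcel C| = 92.5208 − 81.5625 = 10.96.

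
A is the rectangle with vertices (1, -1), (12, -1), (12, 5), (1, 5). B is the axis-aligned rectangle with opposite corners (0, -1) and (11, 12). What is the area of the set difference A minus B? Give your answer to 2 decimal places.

6.00

|A∩B|: x∈[1,11], y∈[-1,5] → 10·6 = 60.
|A| = 66.
|A ∖ B| = |A| − |A∩B| = 66 − 60 = 6.00.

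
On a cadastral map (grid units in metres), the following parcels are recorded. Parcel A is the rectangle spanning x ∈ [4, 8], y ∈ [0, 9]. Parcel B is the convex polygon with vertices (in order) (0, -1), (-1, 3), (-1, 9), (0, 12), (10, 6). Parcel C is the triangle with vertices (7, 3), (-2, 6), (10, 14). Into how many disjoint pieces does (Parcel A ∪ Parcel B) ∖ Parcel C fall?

2

(Parcel A ∪ Parcel B) ∖ Parcel C splits into 2 disjoint pieces (area 39.4667, area 12.0965).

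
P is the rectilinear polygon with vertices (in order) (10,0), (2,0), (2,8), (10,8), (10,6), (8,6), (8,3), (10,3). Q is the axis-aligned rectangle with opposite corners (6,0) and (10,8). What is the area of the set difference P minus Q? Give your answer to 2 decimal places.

32.00

|P| = 58, |P∩Q| = 26.
|P ∖ Q| = |P| − |P∩Q| = 58 − 26 = 32.00.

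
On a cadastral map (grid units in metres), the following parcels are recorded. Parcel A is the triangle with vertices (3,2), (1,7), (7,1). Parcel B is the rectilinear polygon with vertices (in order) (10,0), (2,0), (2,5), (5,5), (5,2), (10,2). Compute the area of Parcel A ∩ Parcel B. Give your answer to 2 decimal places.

The intersection is the polygon with vertices (2,4.5), (2,5), (3,5), (5,3), (5,2), (6,2), (7,1), (3,2).
By the shoelace formula its area is 7.25.

7.25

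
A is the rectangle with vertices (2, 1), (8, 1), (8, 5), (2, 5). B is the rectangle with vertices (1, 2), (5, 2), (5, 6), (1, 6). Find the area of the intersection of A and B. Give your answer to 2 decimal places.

9.00

|A∩B|: x∈[2,5], y∈[2,5] → 3·3 = 9.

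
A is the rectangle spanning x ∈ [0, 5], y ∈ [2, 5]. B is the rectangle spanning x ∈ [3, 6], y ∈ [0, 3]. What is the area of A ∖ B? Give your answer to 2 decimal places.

13.00

|A∩B|: x∈[3,5], y∈[2,3] → 2·1 = 2.
|A| = 15.
|A ∖ B| = |A| − |A∩B| = 15 − 2 = 13.00.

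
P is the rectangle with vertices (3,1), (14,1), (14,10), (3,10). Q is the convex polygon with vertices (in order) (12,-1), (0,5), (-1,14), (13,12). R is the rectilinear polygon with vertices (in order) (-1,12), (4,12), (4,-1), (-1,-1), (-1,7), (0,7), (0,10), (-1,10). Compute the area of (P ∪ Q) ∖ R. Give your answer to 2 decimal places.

126.94

|P ∪ Q| = 162.75.
|(P ∪ Q) ∩ R| = 35.8056.
|(P ∪ Q) ∖ R| = 162.75 − 35.8056 = 126.94.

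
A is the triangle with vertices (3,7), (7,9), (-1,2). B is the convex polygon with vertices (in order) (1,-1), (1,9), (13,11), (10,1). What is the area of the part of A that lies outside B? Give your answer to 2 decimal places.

0.75

|A| = 6, |A∩B| = 5.25.
|A ∖ B| = |A| − |A∩B| = 6 − 5.25 = 0.75.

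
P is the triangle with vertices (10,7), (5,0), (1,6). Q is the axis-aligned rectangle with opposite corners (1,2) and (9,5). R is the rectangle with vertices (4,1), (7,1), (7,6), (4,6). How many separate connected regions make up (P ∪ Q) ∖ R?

2

(P ∪ Q) ∖ R splits into 2 disjoint pieces (area 23.8214, area 0.6905).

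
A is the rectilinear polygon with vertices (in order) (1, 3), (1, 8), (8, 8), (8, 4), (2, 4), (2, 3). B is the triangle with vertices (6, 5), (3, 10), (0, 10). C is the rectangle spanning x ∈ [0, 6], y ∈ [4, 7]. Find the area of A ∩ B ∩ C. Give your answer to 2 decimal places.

1.20

The intersection is the polygon with vertices (6,5), (3.6,7), (4.8,7).
By the shoelace formula its area is 1.20.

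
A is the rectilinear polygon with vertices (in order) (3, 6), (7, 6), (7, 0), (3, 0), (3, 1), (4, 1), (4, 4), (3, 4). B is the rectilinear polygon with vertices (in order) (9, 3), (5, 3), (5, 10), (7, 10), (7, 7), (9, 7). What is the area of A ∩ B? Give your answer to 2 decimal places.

The intersection is the polygon with vertices (7,6), (7,3), (5,3), (5,6).
By the shoelace formula its area is 6.00.

6.00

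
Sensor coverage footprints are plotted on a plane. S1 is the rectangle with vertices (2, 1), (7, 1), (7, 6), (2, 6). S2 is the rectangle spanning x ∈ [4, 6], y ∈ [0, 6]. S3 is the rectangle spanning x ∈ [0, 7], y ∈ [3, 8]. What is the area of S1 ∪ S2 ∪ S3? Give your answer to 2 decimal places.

By inclusion–exclusion:
Individual areas: |S1| = 25, |S2| = 12, |S3| = 35.
|S1∩S2|: x∈[4,6], y∈[1,6] → 2·5 = 10.
|S1∩S3|: x∈[2,7], y∈[3,6] → 5·3 = 15.
|S2∩S3|: x∈[4,6], y∈[3,6] → 2·3 = 6.
|S1∩S2∩S3| = 6.
|S1 ∪ S2 ∪ S3| = 72 − 31 + 6 = 47.00.

47.00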